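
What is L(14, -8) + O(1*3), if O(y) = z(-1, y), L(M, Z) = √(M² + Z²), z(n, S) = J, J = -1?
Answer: -1 + 2*√65 ≈ 15.125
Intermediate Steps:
z(n, S) = -1
O(y) = -1
L(14, -8) + O(1*3) = √(14² + (-8)²) - 1 = √(196 + 64) - 1 = √260 - 1 = 2*√65 - 1 = -1 + 2*√65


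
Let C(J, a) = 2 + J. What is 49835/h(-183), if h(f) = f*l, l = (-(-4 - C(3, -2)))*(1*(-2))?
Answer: 49835/3294 ≈ 15.129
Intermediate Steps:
l = -18 (l = (-(-4 - (2 + 3)))*(1*(-2)) = -(-4 - 1*5)*(-2) = -(-4 - 5)*(-2) = -1*(-9)*(-2) = 9*(-2) = -18)
h(f) = -18*f (h(f) = f*(-18) = -18*f)
49835/h(-183) = 49835/((-18*(-183))) = 49835/3294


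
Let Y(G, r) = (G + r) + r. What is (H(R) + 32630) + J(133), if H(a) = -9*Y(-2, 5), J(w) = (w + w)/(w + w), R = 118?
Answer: 32559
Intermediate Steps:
Y(G, r) = G + 2*r
J(w) = 1 (J(w) = (2*w)/((2*w)) = (2*w)*(1/(2*w)) = 1)
H(a) = -72 (H(a) = -9*(-2 + 2*5) = -9*(-2 + 10) = -9*8 = -72)
(H(R) + 32630) + J(133) = (-72 + 32630) + 1 = 32558 + 1 = 32559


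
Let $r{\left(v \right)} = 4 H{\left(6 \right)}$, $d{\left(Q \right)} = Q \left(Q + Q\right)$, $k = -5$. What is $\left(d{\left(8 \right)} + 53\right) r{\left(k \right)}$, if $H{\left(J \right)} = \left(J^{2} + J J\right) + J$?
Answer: $56472$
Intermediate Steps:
$H{\left(J \right)} = J + 2 J^{2}$ ($H{\left(J \right)} = \left(J^{2} + J^{2}\right) + J = 2 J^{2} + J = J + 2 J^{2}$)
$d{\left(Q \right)} = 2 Q^{2}$ ($d{\left(Q \right)} = Q 2 Q = 2 Q^{2}$)
$r{\left(v \right)} = 312$ ($r{\left(v \right)} = 4 \cdot 6 \left(1 + 2 \cdot 6\right) = 4 \cdot 6 \left(1 + 12\right) = 4 \cdot 6 \cdot 13 = 4 \cdot 78 = 312$)
$\left(d{\left(8 \right)} + 53\right) r{\left(k \right)} = \left(2 \cdot 8^{2} + 53\right) 312 = \left(2 \cdot 64 + 53\right) 312 = \left(128 + 53\right) 312 = 181 \cdot 312 = 56472$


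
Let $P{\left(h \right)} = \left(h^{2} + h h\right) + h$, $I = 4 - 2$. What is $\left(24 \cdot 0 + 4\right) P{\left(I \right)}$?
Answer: $40$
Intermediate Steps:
$I = 2$
$P{\left(h \right)} = h + 2 h^{2}$ ($P{\left(h \right)} = \left(h^{2} + h^{2}\right) + h = 2 h^{2} + h = h + 2 h^{2}$)
$\left(24 \cdot 0 + 4\right) P{\left(I \right)} = \left(24 \cdot 0 + 4\right) 2 \left(1 + 2 \cdot 2\right) = \left(0 + 4\right) 2 \left(1 + 4\right) = 4 \cdot 2 \cdot 5 = 4 \cdot 10 = 40$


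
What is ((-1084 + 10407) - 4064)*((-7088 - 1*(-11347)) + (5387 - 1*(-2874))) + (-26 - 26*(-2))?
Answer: 65842706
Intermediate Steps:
((-1084 + 10407) - 4064)*((-7088 - 1*(-11347)) + (5387 - 1*(-2874))) + (-26 - 26*(-2)) = (9323 - 4064)*((-7088 + 11347) + (5387 + 2874)) + (-26 + 52) = 5259*(4259 + 8261) + 26 = 5259*12520 + 26 = 65842680 + 26 = 65842706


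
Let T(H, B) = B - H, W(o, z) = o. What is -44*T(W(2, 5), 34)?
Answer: -1408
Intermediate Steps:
-44*T(W(2, 5), 34) = -44*(34 - 1*2) = -44*(34 - 2) = -44*32 = -1408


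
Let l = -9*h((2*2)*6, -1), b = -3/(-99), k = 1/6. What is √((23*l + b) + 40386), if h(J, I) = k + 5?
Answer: √171262806/66 ≈ 198.28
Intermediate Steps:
k = ⅙ ≈ 0.16667
b = 1/33 (b = -3*(-1/99) = 1/33 ≈ 0.030303)
h(J, I) = 31/6 (h(J, I) = ⅙ + 5 = 31/6)
l = -93/2 (l = -9*31/6 = -93/2 ≈ -46.500)
√((23*l + b) + 40386) = √((23*(-93/2) + 1/33) + 40386) = √((-2139/2 + 1/33) + 40386) = √(-70585/66 + 40386) = √(2594891/66) = √171262806/66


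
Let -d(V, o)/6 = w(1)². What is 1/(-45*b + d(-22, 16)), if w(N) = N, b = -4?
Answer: 1/174 ≈ 0.0057471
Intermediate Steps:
d(V, o) = -6 (d(V, o) = -6*1² = -6*1 = -6)
1/(-45*b + d(-22, 16)) = 1/(-45*(-4) - 6) = 1/(180 - 6) = 1/174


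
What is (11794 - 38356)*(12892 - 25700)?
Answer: 340206096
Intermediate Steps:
(11794 - 38356)*(12892 - 25700) = -26562*(-12808) = 340206096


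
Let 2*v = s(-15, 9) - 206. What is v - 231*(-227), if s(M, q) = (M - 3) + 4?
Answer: 52327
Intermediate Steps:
s(M, q) = 1 + M (s(M, q) = (-3 + M) + 4 = 1 + M)
v = -110 (v = ((1 - 15) - 206)/2 = (-14 - 206)/2 = (½)*(-220) = -110)
v - 231*(-227) = -110 - 231*(-227) = -110 + 52437 = 52327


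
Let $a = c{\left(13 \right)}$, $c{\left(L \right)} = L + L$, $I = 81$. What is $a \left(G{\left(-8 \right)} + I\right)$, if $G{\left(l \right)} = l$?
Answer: $1898$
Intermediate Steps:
$c{\left(L \right)} = 2 L$
$a = 26$ ($a = 2 \cdot 13 = 26$)
$a \left(G{\left(-8 \right)} + I\right) = 26 \left(-8 + 81\right) = 26 \cdot 73 = 1898$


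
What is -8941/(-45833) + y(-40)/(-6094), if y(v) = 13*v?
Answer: 39159807/139653151 ≈ 0.28041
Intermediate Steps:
-8941/(-45833) + y(-40)/(-6094) = -8941/(-45833) + (13*(-40))/(-6094) = -8941*(-1/45833) - 520*(-1/6094) = 8941/45833 + 260/3047 = 39159807/139653151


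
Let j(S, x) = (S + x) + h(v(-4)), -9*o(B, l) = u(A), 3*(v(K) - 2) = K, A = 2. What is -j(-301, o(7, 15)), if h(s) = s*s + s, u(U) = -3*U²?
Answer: 2687/9 ≈ 298.56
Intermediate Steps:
v(K) = 2 + K/3
o(B, l) = 4/3 (o(B, l) = -(-1)*2²/3 = -(-1)*4/3 = -⅑*(-12) = 4/3)
h(s) = s + s² (h(s) = s² + s = s + s²)
j(S, x) = 10/9 + S + x (j(S, x) = (S + x) + (2 + (⅓)*(-4))*(1 + (2 + (⅓)*(-4))) = (S + x) + (2 - 4/3)*(1 + (2 - 4/3)) = (S + x) + 2*(1 + ⅔)/3 = (S + x) + (⅔)*(5/3) = (S + x) + 10/9 = 10/9 + S + x)
-j(-301, o(7, 15)) = -(10/9 - 301 + 4/3) = -1*(-2687/9) = 2687/9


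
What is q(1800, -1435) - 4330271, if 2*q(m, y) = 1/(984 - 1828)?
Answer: -7309497449/1688 ≈ -4.3303e+6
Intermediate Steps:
q(m, y) = -1/1688 (q(m, y) = 1/(2*(984 - 1828)) = (½)/(-844) = (½)*(-1/844) = -1/1688)
q(1800, -1435) - 4330271 = -1/1688 - 4330271 = -7309497449/1688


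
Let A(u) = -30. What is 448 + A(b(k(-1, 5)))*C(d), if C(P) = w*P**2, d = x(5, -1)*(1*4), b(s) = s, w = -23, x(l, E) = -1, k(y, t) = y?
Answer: 11488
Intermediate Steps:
d = -4 ≈ -4.0000
C(P) = -23*P**2
448 + A(b(k(-1, 5)))*C(d) = 448 - (-690)*(-4)**2 = 448 - (-690)*16 = 448 - 30*(-368) = 448 + 11040 = 11488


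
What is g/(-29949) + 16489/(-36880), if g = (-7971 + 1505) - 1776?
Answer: -189864101/1104519120 ≈ -0.17190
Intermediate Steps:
g = -8242 (g = -6466 - 1776 = -8242)
g/(-29949) + 16489/(-36880) = -8242/(-29949) + 16489/(-36880) = -8242*(-1/29949) + 16489*(-1/36880) = 8242/29949 - 16489/36880 = -189864101/1104519120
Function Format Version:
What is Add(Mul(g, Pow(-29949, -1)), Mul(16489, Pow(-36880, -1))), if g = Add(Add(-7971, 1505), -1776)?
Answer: Rational(-189864101, 1104519120) ≈ -0.17190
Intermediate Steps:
g = -8242 (g = Add(-6466, -1776) = -8242)
Add(Mul(g, Pow(-29949, -1)), Mul(16489, Pow(-36880, -1))) = Add(Mul(-8242, Pow(-29949, -1)), Mul(16489, Pow(-36880, -1))) = Add(Mul(-8242, Rational(-1, 29949)), Mul(16489, Rational(-1, 36880))) = Add(Rational(8242, 29949), Rational(-16489, 36880)) = Rational(-189864101, 1104519120)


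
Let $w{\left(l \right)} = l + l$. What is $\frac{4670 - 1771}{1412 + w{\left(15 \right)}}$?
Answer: $\frac{2899}{1442} \approx 2.0104$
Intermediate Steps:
$w{\left(l \right)} = 2 l$
$\frac{4670 - 1771}{1412 + w{\left(15 \right)}} = \frac{4670 - 1771}{1412 + 2 \cdot 15} = \frac{4670 - 1771}{1412 + 30} = \frac{2899}{1442}$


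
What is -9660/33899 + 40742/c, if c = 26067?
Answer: 1129305838/883645233 ≈ 1.2780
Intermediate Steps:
-9660/33899 + 40742/c = -9660/33899 + 40742/26067 = 1129305838/883645233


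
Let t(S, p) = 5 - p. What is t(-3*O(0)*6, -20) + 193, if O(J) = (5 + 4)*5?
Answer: 218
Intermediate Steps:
O(J) = 45 (O(J) = 9*5 = 45)
t(-3*O(0)*6, -20) + 193 = (5 - 1*(-20)) + 193 = (5 + 20) + 193 = 25 + 193 = 218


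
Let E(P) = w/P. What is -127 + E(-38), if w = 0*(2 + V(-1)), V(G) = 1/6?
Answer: -127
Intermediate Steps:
V(G) = ⅙ (V(G) = 1*(⅙) = ⅙)
w = 0 (w = 0*(2 + ⅙) = 0*(13/6) = 0)
E(P) = 0 (E(P) = 0/P = 0)
-127 + E(-38) = -127 + 0 = -127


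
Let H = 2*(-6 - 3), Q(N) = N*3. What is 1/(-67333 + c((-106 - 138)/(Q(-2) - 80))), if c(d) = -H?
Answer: -1/67315 ≈ -1.4856e-5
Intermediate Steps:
Q(N) = 3*N
H = -18 (H = 2*(-9) = -18)
c(d) = 18 (c(d) = -1*(-18) = 18)
1/(-67333 + c((-106 - 138)/(Q(-2) - 80))) = 1/(-67333 + 18) = 1/(-67315) = -1/67315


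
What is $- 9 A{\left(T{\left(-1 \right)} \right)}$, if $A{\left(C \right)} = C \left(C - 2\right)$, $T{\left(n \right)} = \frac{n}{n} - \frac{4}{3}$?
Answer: $-7$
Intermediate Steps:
$T{\left(n \right)} = - \frac{1}{3}$ ($T{\left(n \right)} = 1 - \frac{4}{3} = - \frac{1}{3}$)
$A{\left(C \right)} = C \left(-2 + C\right)$
$- 9 A{\left(T{\left(-1 \right)} \right)} = - 9 \left(- \frac{-2 - \frac{1}{3}}{3}\right) = - 9 \left(\left(- \frac{1}{3}\right) \left(- \frac{7}{3}\right)\right) = \left(-9\right) \frac{7}{9} = -7$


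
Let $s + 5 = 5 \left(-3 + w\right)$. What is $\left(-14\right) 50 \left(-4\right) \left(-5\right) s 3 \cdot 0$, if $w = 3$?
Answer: $0$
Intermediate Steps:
$s = -5$ ($s = -5 + 5 \left(-3 + 3\right) = -5 + 5 \cdot 0 = -5 + 0 = -5$)
$\left(-14\right) 50 \left(-4\right) \left(-5\right) s 3 \cdot 0 = \left(-14\right) 50 \left(-4\right) \left(-5\right) \left(\left(-5\right) 3\right) 0 = - 700 \cdot 20 \left(-15\right) 0 = - 700 \left(\left(-300\right) 0\right) = \left(-700\right) 0 = 0$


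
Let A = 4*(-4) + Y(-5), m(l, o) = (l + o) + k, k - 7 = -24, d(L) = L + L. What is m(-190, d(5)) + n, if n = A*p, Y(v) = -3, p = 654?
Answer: -12623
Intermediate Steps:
d(L) = 2*L
k = -17 (k = 7 - 24 = -17)
m(l, o) = -17 + l + o (m(l, o) = (l + o) - 17 = -17 + l + o)
A = -19 (A = 4*(-4) - 3 = -16 - 3 = -19)
n = -12426 (n = -19*654 = -12426)
m(-190, d(5)) + n = (-17 - 190 + 2*5) - 12426 = (-17 - 190 + 10) - 12426 = -197 - 12426 = -12623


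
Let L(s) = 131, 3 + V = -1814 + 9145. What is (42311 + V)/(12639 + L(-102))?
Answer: 49639/12770 ≈ 3.8872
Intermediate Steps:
V = 7328 (V = -3 + (-1814 + 9145) = -3 + 7331 = 7328)
(42311 + V)/(12639 + L(-102)) = (42311 + 7328)/(12639 + 131) = 49639/12770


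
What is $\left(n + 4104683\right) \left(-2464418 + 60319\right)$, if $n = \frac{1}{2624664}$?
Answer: $- \frac{25900353106393701787}{2624664} \approx -9.8681 \cdot 10^{12}$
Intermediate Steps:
$n = \frac{1}{2624664} \approx 3.81 \cdot 10^{-7}$
$\left(n + 4104683\right) \left(-2464418 + 60319\right) = \left(\frac{1}{2624664} + 4104683\right) \left(-2464418 + 60319\right) = \frac{10773413701513}{2624664} \left(-2404099\right) = - \frac{25900353106393701787}{2624664}$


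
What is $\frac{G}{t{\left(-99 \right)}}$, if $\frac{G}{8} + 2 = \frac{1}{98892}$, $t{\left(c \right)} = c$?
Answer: $\frac{395566}{2447577} \approx 0.16162$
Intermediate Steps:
$G = - \frac{395566}{24723}$ ($G = -16 + \frac{8}{98892} = -16 + 8 \cdot \frac{1}{98892} = -16 + \frac{2}{24723} = - \frac{395566}{24723} \approx -16.0$)
$\frac{G}{t{\left(-99 \right)}} = - \frac{395566}{24723 \left(-99\right)} = \left(- \frac{395566}{24723}\right) \left(- \frac{1}{99}\right) = \frac{395566}{2447577}$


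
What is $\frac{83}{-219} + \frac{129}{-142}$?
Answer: $- \frac{40037}{31098} \approx -1.2874$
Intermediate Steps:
$\frac{83}{-219} + \frac{129}{-142} = 83 \left(- \frac{1}{219}\right) + 129 \left(- \frac{1}{142}\right) = - \frac{83}{219} - \frac{129}{142} = - \frac{40037}{31098}$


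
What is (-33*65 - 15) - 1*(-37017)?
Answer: 34857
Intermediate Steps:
(-33*65 - 15) - 1*(-37017) = (-2145 - 15) + 37017 = -2160 + 37017 = 34857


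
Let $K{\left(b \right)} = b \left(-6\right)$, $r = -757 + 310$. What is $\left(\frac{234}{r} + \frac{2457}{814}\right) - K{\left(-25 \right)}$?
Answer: $- \frac{17890299}{121286} \approx -147.51$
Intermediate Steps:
$r = -447$
$K{\left(b \right)} = - 6 b$
$\left(\frac{234}{r} + \frac{2457}{814}\right) - K{\left(-25 \right)} = \left(\frac{234}{-447} + \frac{2457}{814}\right) - \left(-6\right) \left(-25\right) = \left(234 \left(- \frac{1}{447}\right) + 2457 \cdot \frac{1}{814}\right) - 150 = \left(- \frac{78}{149} + \frac{2457}{814}\right) - 150 = \frac{302601}{121286} - 150 = - \frac{17890299}{121286}$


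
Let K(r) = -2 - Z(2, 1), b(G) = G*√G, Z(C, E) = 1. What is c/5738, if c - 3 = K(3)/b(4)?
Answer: 21/45904 ≈ 0.00045748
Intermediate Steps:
b(G) = G^(3/2)
K(r) = -3 (K(r) = -2 - 1*1 = -2 - 1 = -3)
c = 21/8 (c = 3 - 3/(4^(3/2)) = 3 - 3/8 = 21/8 ≈ 2.6250)
c/5738 = (21/8)/5738 = (1/5738)*(21/8) = 21/45904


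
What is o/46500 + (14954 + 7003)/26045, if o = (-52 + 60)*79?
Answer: 51873047/60554625 ≈ 0.85663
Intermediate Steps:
o = 632 (o = 8*79 = 632)
o/46500 + (14954 + 7003)/26045 = 632/46500 + (14954 + 7003)/26045 = 632*(1/46500) + 21957*(1/26045) = 158/11625 + 21957/26045 = 51873047/60554625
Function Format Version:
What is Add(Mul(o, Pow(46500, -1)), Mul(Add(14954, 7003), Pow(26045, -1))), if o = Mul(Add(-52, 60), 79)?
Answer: Rational(51873047, 60554625) ≈ 0.85663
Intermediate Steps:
o = 632 (o = Mul(8, 79) = 632)
Add(Mul(o, Pow(46500, -1)), Mul(Add(14954, 7003), Pow(26045, -1))) = Add(Mul(632, Pow(46500, -1)), Mul(Add(14954, 7003), Pow(26045, -1))) = Add(Mul(632, Rational(1, 46500)), Mul(21957, Rational(1, 26045))) = Add(Rational(158, 11625), Rational(21957, 26045)) = Rational(51873047, 60554625)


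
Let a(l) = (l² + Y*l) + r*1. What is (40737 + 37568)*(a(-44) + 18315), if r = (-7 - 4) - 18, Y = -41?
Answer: 1724745930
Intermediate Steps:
r = -29 (r = -11 - 18 = -29)
a(l) = -29 + l² - 41*l (a(l) = (l² - 41*l) - 29*1 = (l² - 41*l) - 29 = -29 + l² - 41*l)
(40737 + 37568)*(a(-44) + 18315) = (40737 + 37568)*((-29 + (-44)² - 41*(-44)) + 18315) = 78305*((-29 + 1936 + 1804) + 18315) = 78305*(3711 + 18315) = 78305*22026 = 1724745930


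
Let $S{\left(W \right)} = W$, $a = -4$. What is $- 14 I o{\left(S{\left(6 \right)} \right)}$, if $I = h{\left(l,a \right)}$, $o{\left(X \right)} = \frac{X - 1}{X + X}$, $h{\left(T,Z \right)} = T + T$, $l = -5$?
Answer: $\frac{175}{3} \approx 58.333$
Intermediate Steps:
$h{\left(T,Z \right)} = 2 T$
$o{\left(X \right)} = \frac{-1 + X}{2 X}$
$I = -10$ ($I = 2 \left(-5\right) = -10$)
$- 14 I o{\left(S{\left(6 \right)} \right)} = \left(-14\right) \left(-10\right) \frac{-1 + 6}{2 \cdot 6} = 140 \cdot \frac{1}{2} \cdot \frac{1}{6} \cdot 5 = 140 \cdot \frac{5}{12} = \frac{175}{3}$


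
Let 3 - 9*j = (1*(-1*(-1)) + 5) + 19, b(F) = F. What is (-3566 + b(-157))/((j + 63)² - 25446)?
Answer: 301563/1764101 ≈ 0.17094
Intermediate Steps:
j = -22/9 (j = ⅓ - ((1*(-1*(-1)) + 5) + 19)/9 = ⅓ - ((1*1 + 5) + 19)/9 = ⅓ - ((1 + 5) + 19)/9 = ⅓ - (6 + 19)/9 = ⅓ - ⅑*25 = ⅓ - 25/9 = -22/9 ≈ -2.4444)
(-3566 + b(-157))/((j + 63)² - 25446) = (-3566 - 157)/((-22/9 + 63)² - 25446) = -3723/((545/9)² - 25446) = -3723/(297025/81 - 25446) = -3723/(-1764101/81) = -3723*(-81/1764101) = 301563/1764101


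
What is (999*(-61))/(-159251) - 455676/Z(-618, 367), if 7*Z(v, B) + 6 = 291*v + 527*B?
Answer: -507141373197/2160239815 ≈ -234.76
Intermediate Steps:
Z(v, B) = -6/7 + 291*v/7 + 527*B/7 (Z(v, B) = -6/7 + (291*v + 527*B)/7 = -6/7 + (291*v/7 + 527*B/7) = -6/7 + 291*v/7 + 527*B/7)
(999*(-61))/(-159251) - 455676/Z(-618, 367) = (999*(-61))/(-159251) - 455676/(-6/7 + (291/7)*(-618) + (527/7)*367) = -60939*(-1/159251) - 455676/(-6/7 - 179838/7 + 193409/7) = 60939/159251 - 455676/13565/7 = 60939/159251 - 455676*7/13565 = 60939/159251 - 3189732/13565 = -507141373197/2160239815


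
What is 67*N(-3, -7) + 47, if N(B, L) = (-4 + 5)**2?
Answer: 114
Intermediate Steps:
N(B, L) = 1 (N(B, L) = 1**2 = 1)
67*N(-3, -7) + 47 = 67*1 + 47 = 67 + 47 = 114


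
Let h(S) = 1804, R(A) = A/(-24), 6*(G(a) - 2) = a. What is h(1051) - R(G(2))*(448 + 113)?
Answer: 44605/24 ≈ 1858.5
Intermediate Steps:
G(a) = 2 + a/6
R(A) = -A/24 (R(A) = A*(-1/24) = -A/24)
h(1051) - R(G(2))*(448 + 113) = 1804 - (-(2 + (⅙)*2)/24)*(448 + 113) = 1804 - (-(2 + ⅓)/24)*561 = 1804 - (-1/24*7/3)*561 = 1804 - (-7)*561/72 = 1804 - 1*(-1309/24) = 1804 + 1309/24 = 44605/24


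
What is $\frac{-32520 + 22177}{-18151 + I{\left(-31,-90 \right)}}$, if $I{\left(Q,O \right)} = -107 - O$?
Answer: $\frac{10343}{18168} \approx 0.5693$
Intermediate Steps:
$\frac{-32520 + 22177}{-18151 + I{\left(-31,-90 \right)}} = \frac{-32520 + 22177}{-18151 - 17} = - \frac{10343}{-18151 + \left(-107 + 90\right)} = - \frac{10343}{-18151 - 17} = - \frac{10343}{-18168} = \left(-10343\right) \left(- \frac{1}{18168}\right) = \frac{10343}{18168}$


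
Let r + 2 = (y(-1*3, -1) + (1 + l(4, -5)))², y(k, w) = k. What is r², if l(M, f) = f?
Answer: 2209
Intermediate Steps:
r = 47 (r = -2 + (-1*3 + (1 - 5))² = -2 + (-3 - 4)² = -2 + (-7)² = -2 + 49 = 47)
r² = 47² = 2209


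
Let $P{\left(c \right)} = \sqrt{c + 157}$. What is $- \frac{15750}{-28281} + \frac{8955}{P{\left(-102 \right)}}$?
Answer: $\frac{5250}{9427} + \frac{1791 \sqrt{55}}{11} \approx 1208.0$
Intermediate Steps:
$P{\left(c \right)} = \sqrt{157 + c}$
$- \frac{15750}{-28281} + \frac{8955}{P{\left(-102 \right)}} = - \frac{15750}{-28281} + \frac{8955}{\sqrt{157 - 102}} = \left(-15750\right) \left(- \frac{1}{28281}\right) + \frac{8955}{\sqrt{55}} = \frac{5250}{9427} + 8955 \frac{\sqrt{55}}{55} = \frac{5250}{9427} + \frac{1791 \sqrt{55}}{11}$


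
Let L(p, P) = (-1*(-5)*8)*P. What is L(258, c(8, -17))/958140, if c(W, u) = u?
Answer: -34/47907 ≈ -0.00070971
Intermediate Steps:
L(p, P) = 40*P (L(p, P) = (5*8)*P = 40*P)
L(258, c(8, -17))/958140 = (40*(-17))/958140 = -680*1/958140 = -34/47907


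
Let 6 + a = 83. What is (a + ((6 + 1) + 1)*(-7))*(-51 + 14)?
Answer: -777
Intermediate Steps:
a = 77 (a = -6 + 83 = 77)
(a + ((6 + 1) + 1)*(-7))*(-51 + 14) = (77 + ((6 + 1) + 1)*(-7))*(-51 + 14) = (77 + (7 + 1)*(-7))*(-37) = (77 + 8*(-7))*(-37) = (77 - 56)*(-37) = 21*(-37) = -777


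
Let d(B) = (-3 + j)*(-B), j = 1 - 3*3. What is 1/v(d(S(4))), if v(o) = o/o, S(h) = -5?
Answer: 1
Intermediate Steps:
j = -8 (j = 1 - 9 = -8)
d(B) = 11*B (d(B) = (-3 - 8)*(-B) = -(-11)*B = 11*B)
v(o) = 1
1/v(d(S(4))) = 1/1 = 1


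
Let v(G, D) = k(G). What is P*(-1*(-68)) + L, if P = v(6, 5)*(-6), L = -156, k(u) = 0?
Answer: -156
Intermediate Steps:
v(G, D) = 0
P = 0 (P = 0*(-6) = 0)
P*(-1*(-68)) + L = 0*(-1*(-68)) - 156 = 0*68 - 156 = 0 - 156 = -156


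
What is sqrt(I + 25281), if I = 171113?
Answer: sqrt(196394) ≈ 443.16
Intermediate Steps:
sqrt(I + 25281) = sqrt(171113 + 25281) = sqrt(196394)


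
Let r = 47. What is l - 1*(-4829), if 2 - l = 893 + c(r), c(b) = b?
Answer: 3891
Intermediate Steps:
l = -938 (l = 2 - (893 + 47) = 2 - 1*940 = 2 - 940 = -938)
l - 1*(-4829) = -938 - 1*(-4829) = -938 + 4829 = 3891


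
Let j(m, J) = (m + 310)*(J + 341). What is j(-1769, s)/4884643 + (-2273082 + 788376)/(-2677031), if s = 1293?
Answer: 870200803772/13076340734933 ≈ 0.066548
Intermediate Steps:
j(m, J) = (310 + m)*(341 + J)
j(-1769, s)/4884643 + (-2273082 + 788376)/(-2677031) = (105710 + 310*1293 + 341*(-1769) + 1293*(-1769))/4884643 + (-2273082 + 788376)/(-2677031) = (105710 + 400830 - 603229 - 2287317)*(1/4884643) - 1484706*(-1/2677031) = -2384006*1/4884643 + 1484706/2677031 = -2384006/4884643 + 1484706/2677031 = 870200803772/13076340734933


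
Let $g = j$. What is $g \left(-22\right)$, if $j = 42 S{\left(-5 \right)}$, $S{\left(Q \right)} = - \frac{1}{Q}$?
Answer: $- \frac{924}{5} \approx -184.8$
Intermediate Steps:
$j = \frac{42}{5}$ ($j = 42 \left(- \frac{1}{-5}\right) = 42 \left(\left(-1\right) \left(- \frac{1}{5}\right)\right) = 42 \cdot \frac{1}{5} = \frac{42}{5} \approx 8.4$)
$g = \frac{42}{5} \approx 8.4$
$g \left(-22\right) = \frac{42}{5} \left(-22\right) = - \frac{924}{5}$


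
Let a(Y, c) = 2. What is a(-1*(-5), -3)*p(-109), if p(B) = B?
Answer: -218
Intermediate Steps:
a(-1*(-5), -3)*p(-109) = 2*(-109) = -218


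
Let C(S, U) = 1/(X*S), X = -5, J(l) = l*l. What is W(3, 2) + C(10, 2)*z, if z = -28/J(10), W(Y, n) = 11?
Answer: 13757/1250 ≈ 11.006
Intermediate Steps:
J(l) = l²
C(S, U) = -1/(5*S) (C(S, U) = 1/(-5*S) = -1/(5*S))
z = -7/25 (z = -28/(10²) = -28/100 = -28*1/100 = -7/25 ≈ -0.28000)
W(3, 2) + C(10, 2)*z = 11 - ⅕/10*(-7/25) = 11 - ⅕*⅒*(-7/25) = 11 - 1/50*(-7/25) = 11 + 7/1250 = 13757/1250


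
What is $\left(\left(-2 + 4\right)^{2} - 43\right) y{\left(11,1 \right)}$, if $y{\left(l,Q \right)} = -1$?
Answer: $39$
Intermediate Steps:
$\left(\left(-2 + 4\right)^{2} - 43\right) y{\left(11,1 \right)} = \left(\left(-2 + 4\right)^{2} - 43\right) \left(-1\right) = \left(2^{2} - 43\right) \left(-1\right) = \left(4 - 43\right) \left(-1\right) = \left(-39\right) \left(-1\right) = 39$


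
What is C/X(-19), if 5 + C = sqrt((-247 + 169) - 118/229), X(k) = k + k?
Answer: 5/38 - I*sqrt(1029355)/4351 ≈ 0.13158 - 0.23318*I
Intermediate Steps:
X(k) = 2*k
C = -5 + 2*I*sqrt(1029355)/229 (C = -5 + sqrt((-247 + 169) - 118/229) = -5 + sqrt(-78 - 118*1/229) = -5 + sqrt(-78 - 118/229) = -5 + sqrt(-17980/229) = -5 + 2*I*sqrt(1029355)/229 ≈ -5.0 + 8.8609*I)
C/X(-19) = (-5 + 2*I*sqrt(1029355)/229)/((2*(-19))) = (-5 + 2*I*sqrt(1029355)/229)/(-38) = (-5 + 2*I*sqrt(1029355)/229)*(-1/38) = 5/38 - I*sqrt(1029355)/4351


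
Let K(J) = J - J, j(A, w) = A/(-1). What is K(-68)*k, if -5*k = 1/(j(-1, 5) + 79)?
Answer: 0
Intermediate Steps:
j(A, w) = -A (j(A, w) = A*(-1) = -A)
K(J) = 0
k = -1/400 (k = -1/(5*(-1*(-1) + 79)) = -1/(5*(1 + 79)) = -⅕/80 = -⅕*1/80 = -1/400 ≈ -0.0025000)
K(-68)*k = 0*(-1/400) = 0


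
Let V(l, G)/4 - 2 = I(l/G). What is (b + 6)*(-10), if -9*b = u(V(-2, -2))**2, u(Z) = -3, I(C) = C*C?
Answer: -50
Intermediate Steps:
I(C) = C**2
V(l, G) = 8 + 4*l**2/G**2 (V(l, G) = 8 + 4*(l/G)**2 = 8 + 4*(l**2/G**2) = 8 + 4*l**2/G**2)
b = -1 (b = -1/9*(-3)**2 = -1/9*9 = -1)
(b + 6)*(-10) = (-1 + 6)*(-10) = 5*(-10) = -50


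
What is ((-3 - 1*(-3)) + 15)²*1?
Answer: 225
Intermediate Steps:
((-3 - 1*(-3)) + 15)²*1 = ((-3 + 3) + 15)²*1 = (0 + 15)²*1 = 15²*1 = 225*1 = 225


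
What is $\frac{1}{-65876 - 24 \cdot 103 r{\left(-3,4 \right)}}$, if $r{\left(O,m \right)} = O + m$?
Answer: $- \frac{1}{68348} \approx -1.4631 \cdot 10^{-5}$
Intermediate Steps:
$\frac{1}{-65876 - 24 \cdot 103 r{\left(-3,4 \right)}} = \frac{1}{-65876 - 24 \cdot 103 \left(-3 + 4\right)} = \frac{1}{-65876 - 24 \cdot 103 \cdot 1} = \frac{1}{-65876 - 2472} = \frac{1}{-68348} = - \frac{1}{68348}$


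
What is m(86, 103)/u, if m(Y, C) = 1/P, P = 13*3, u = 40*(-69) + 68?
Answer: -1/104988 ≈ -9.5249e-6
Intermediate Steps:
u = -2692 (u = -2760 + 68 = -2692)
P = 39
m(Y, C) = 1/39
m(86, 103)/u = (1/39)/(-2692) = (1/39)*(-1/2692) = -1/104988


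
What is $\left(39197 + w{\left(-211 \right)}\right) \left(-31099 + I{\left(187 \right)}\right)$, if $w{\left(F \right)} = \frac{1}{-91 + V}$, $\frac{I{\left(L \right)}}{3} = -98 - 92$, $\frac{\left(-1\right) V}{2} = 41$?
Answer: $- \frac{214750022520}{173} \approx -1.2413 \cdot 10^{9}$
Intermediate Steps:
$V = -82$ ($V = \left(-2\right) 41 = -82$)
$I{\left(L \right)} = -570$ ($I{\left(L \right)} = 3 \left(-98 - 92\right) = 3 \left(-190\right) = -570$)
$w{\left(F \right)} = - \frac{1}{173}$ ($w{\left(F \right)} = \frac{1}{-91 - 82} = \frac{1}{-173} = - \frac{1}{173}$)
$\left(39197 + w{\left(-211 \right)}\right) \left(-31099 + I{\left(187 \right)}\right) = \left(39197 - \frac{1}{173}\right) \left(-31099 - 570\right) = \frac{6781080}{173} \left(-31669\right) = - \frac{214750022520}{173}$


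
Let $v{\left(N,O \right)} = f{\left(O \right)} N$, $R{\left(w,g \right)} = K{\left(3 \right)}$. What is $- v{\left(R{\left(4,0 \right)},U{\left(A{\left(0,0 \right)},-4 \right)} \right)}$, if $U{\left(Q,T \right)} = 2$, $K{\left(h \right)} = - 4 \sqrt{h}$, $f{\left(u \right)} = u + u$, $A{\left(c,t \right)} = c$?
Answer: $16 \sqrt{3} \approx 27.713$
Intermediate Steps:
$f{\left(u \right)} = 2 u$
$R{\left(w,g \right)} = - 4 \sqrt{3}$
$v{\left(N,O \right)} = 2 N O$ ($v{\left(N,O \right)} = 2 O N = 2 N O$)
$- v{\left(R{\left(4,0 \right)},U{\left(A{\left(0,0 \right)},-4 \right)} \right)} = - 2 \left(- 4 \sqrt{3}\right) 2 = - \left(-16\right) \sqrt{3} = 16 \sqrt{3}$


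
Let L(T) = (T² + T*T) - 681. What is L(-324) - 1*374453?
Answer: -165182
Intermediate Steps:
L(T) = -681 + 2*T² (L(T) = (T² + T²) - 681 = 2*T² - 681 = -681 + 2*T²)
L(-324) - 1*374453 = (-681 + 2*(-324)²) - 1*374453 = (-681 + 2*104976) - 374453 = (-681 + 209952) - 374453 = 209271 - 374453 = -165182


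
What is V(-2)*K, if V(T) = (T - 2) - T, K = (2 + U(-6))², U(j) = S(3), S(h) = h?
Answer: -50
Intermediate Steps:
U(j) = 3
K = 25 (K = (2 + 3)² = 5² = 25)
V(T) = -2 (V(T) = (-2 + T) - T = -2)
V(-2)*K = -2*25 = -50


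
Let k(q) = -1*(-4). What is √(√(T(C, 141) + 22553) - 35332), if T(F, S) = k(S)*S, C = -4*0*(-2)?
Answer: √(-35332 + √23117) ≈ 187.56*I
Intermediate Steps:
k(q) = 4
C = 0 (C = 0*(-2) = 0)
T(F, S) = 4*S
√(√(T(C, 141) + 22553) - 35332) = √(√(4*141 + 22553) - 35332) = √(√(564 + 22553) - 35332) = √(√23117 - 35332) = √(-35332 + √23117)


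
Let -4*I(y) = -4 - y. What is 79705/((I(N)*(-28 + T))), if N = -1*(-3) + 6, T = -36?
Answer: -79705/208 ≈ -383.20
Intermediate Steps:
N = 9 (N = 3 + 6 = 9)
I(y) = 1 + y/4 (I(y) = -(-4 - y)/4 = 1 + y/4)
79705/((I(N)*(-28 + T))) = 79705/(((1 + (¼)*9)*(-28 - 36))) = 79705/(((1 + 9/4)*(-64))) = 79705/(((13/4)*(-64))) = 79705/(-208) = 79705*(-1/208) = -79705/208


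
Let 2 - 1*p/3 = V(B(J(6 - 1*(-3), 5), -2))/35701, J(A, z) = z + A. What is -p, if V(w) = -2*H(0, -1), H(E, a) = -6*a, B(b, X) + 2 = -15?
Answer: -214242/35701 ≈ -6.0010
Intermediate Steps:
J(A, z) = A + z
B(b, X) = -17 (B(b, X) = -2 - 15 = -17)
V(w) = -12 (V(w) = -(-12)*(-1) = -2*6 = -12)
p = 214242/35701 (p = 6 - (-36)/35701 = 6 - 3*(-12/35701) = 6 + 36/35701 = 214242/35701 ≈ 6.0010)
-p = -1*214242/35701 = -214242/35701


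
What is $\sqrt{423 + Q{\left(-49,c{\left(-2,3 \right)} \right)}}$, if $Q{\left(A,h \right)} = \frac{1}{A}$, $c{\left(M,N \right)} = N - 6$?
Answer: $\frac{\sqrt{20726}}{7} \approx 20.566$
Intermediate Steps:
$c{\left(M,N \right)} = -6 + N$ ($c{\left(M,N \right)} = N - 6 = -6 + N$)
$\sqrt{423 + Q{\left(-49,c{\left(-2,3 \right)} \right)}} = \sqrt{423 + \frac{1}{-49}} = \sqrt{423 - \frac{1}{49}} = \sqrt{\frac{20726}{49}} = \frac{\sqrt{20726}}{7}$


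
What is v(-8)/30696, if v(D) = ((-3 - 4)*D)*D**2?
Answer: 448/3837 ≈ 0.11676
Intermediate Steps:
v(D) = -7*D**3 (v(D) = (-7*D)*D**2 = -7*D**3)
v(-8)/30696 = -7*(-8)**3/30696 = -7*(-512)*(1/30696) = 3584*(1/30696) = 448/3837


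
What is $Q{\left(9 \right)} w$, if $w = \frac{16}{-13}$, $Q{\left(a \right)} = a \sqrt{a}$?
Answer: $- \frac{432}{13} \approx -33.231$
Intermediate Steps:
$Q{\left(a \right)} = a^{\frac{3}{2}}$
$w = - \frac{16}{13}$ ($w = 16 \left(- \frac{1}{13}\right) = - \frac{16}{13} \approx -1.2308$)
$Q{\left(9 \right)} w = 9^{\frac{3}{2}} \left(- \frac{16}{13}\right) = 27 \left(- \frac{16}{13}\right) = - \frac{432}{13}$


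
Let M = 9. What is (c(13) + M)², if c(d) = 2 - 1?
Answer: 100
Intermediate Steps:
c(d) = 1
(c(13) + M)² = (1 + 9)² = 10² = 100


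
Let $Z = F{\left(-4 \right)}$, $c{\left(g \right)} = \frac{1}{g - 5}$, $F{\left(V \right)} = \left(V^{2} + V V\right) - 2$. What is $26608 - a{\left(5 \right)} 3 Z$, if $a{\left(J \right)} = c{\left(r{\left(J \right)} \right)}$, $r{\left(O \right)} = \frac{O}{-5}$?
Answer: $26623$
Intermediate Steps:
$F{\left(V \right)} = -2 + 2 V^{2}$ ($F{\left(V \right)} = \left(V^{2} + V^{2}\right) - 2 = 2 V^{2} - 2 = -2 + 2 V^{2}$)
$r{\left(O \right)} = - \frac{O}{5}$ ($r{\left(O \right)} = O \left(- \frac{1}{5}\right) = - \frac{O}{5}$)
$c{\left(g \right)} = \frac{1}{-5 + g}$
$a{\left(J \right)} = \frac{1}{-5 - \frac{J}{5}}$
$Z = 30$ ($Z = -2 + 2 \left(-4\right)^{2} = -2 + 2 \cdot 16 = -2 + 32 = 30$)
$26608 - a{\left(5 \right)} 3 Z = 26608 - - \frac{5}{25 + 5} \cdot 3 \cdot 30 = 26608 - - \frac{5}{30} \cdot 3 \cdot 30 = 26608 - \left(-5\right) \frac{1}{30} \cdot 3 \cdot 30 = 26608 - \left(- \frac{1}{6}\right) 3 \cdot 30 = 26608 - \left(- \frac{1}{2}\right) 30 = 26608 - -15 = 26608 + 15 = 26623$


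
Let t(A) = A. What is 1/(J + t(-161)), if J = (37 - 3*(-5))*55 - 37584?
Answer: -1/34885 ≈ -2.8666e-5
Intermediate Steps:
J = -34724 (J = (37 + 15)*55 - 37584 = 52*55 - 37584 = 2860 - 37584 = -34724)
1/(J + t(-161)) = 1/(-34724 - 161) = 1/(-34885) = -1/34885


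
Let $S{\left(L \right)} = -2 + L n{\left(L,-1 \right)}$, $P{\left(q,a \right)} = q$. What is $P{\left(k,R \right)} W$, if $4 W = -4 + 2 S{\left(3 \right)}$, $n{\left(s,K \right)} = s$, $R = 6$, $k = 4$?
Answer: $10$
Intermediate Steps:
$S{\left(L \right)} = -2 + L^{2}$ ($S{\left(L \right)} = -2 + L L = -2 + L^{2}$)
$W = \frac{5}{2}$ ($W = \frac{-4 + 2 \left(-2 + 3^{2}\right)}{4} = \frac{-4 + 2 \left(-2 + 9\right)}{4} = \frac{-4 + 2 \cdot 7}{4} = \frac{-4 + 14}{4} = \frac{1}{4} \cdot 10 = \frac{5}{2} \approx 2.5$)
$P{\left(k,R \right)} W = 4 \cdot \frac{5}{2} = 10$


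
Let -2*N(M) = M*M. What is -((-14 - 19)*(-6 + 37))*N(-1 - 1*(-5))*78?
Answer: -638352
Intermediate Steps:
N(M) = -M²/2 (N(M) = -M*M/2 = -M²/2)
-((-14 - 19)*(-6 + 37))*N(-1 - 1*(-5))*78 = -((-14 - 19)*(-6 + 37))*(-(-1 - 1*(-5))²/2)*78 = -(-33*31)*(-(-1 + 5)²/2)*78 = -(-(-1023)*4²/2)*78 = -(-(-1023)*16/2)*78 = -(-1023*(-8))*78 = -8184*78 = -1*638352 = -638352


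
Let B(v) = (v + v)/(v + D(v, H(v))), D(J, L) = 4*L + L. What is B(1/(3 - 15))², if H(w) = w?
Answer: ⅑ ≈ 0.11111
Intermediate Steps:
D(J, L) = 5*L
B(v) = ⅓ (B(v) = (v + v)/(v + 5*v) = (2*v)/((6*v)) = (2*v)*(1/(6*v)) = ⅓)
B(1/(3 - 15))² = (⅓)² = ⅑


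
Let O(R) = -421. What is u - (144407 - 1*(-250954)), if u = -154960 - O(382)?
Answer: -549900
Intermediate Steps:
u = -154539 (u = -154960 - 1*(-421) = -154960 + 421 = -154539)
u - (144407 - 1*(-250954)) = -154539 - (144407 - 1*(-250954)) = -154539 - (144407 + 250954) = -154539 - 1*395361 = -154539 - 395361 = -549900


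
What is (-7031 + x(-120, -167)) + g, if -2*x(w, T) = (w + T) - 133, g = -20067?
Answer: -26888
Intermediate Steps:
x(w, T) = 133/2 - T/2 - w/2 (x(w, T) = -((w + T) - 133)/2 = -((T + w) - 133)/2 = -(-133 + T + w)/2 = 133/2 - T/2 - w/2)
(-7031 + x(-120, -167)) + g = (-7031 + (133/2 - ½*(-167) - ½*(-120))) - 20067 = (-7031 + (133/2 + 167/2 + 60)) - 20067 = (-7031 + 210) - 20067 = -6821 - 20067 = -26888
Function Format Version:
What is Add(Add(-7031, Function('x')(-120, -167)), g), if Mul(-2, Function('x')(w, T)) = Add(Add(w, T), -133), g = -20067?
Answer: -26888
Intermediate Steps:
Function('x')(w, T) = Add(Rational(133, 2), Mul(Rational(-1, 2), T), Mul(Rational(-1, 2), w)) (Function('x')(w, T) = Mul(Rational(-1, 2), Add(Add(w, T), -133)) = Mul(Rational(-1, 2), Add(Add(T, w), -133)) = Mul(Rational(-1, 2), Add(-133, T, w)) = Add(Rational(133, 2), Mul(Rational(-1, 2), T), Mul(Rational(-1, 2), w)))
Add(Add(-7031, Function('x')(-120, -167)), g) = Add(Add(-7031, Add(Rational(133, 2), Mul(Rational(-1, 2), -167), Mul(Rational(-1, 2), -120))), -20067) = Add(Add(-7031, Add(Rational(133, 2), Rational(167, 2), 60)), -20067) = Add(Add(-7031, 210), -20067) = Add(-6821, -20067) = -26888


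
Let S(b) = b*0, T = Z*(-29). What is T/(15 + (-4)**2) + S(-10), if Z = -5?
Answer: 145/31 ≈ 4.6774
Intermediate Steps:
T = 145 (T = -5*(-29) = 145)
S(b) = 0
T/(15 + (-4)**2) + S(-10) = 145/(15 + (-4)**2) + 0 = 145/(15 + 16) + 0 = 145/31 + 0 = 145/31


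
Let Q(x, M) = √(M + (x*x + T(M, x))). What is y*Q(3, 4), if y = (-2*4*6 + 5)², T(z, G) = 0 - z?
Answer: 5547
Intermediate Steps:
T(z, G) = -z
y = 1849 (y = (-8*6 + 5)² = (-48 + 5)² = (-43)² = 1849)
Q(x, M) = √(x²) (Q(x, M) = √(M + (x*x - M)) = √(M + (x² - M)) = √(x²))
y*Q(3, 4) = 1849*√(3²) = 1849*√9 = 1849*3 = 5547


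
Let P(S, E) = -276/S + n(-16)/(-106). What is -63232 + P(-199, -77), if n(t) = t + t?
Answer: -666890092/10547 ≈ -63230.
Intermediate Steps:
n(t) = 2*t
P(S, E) = 16/53 - 276/S (P(S, E) = -276/S + (2*(-16))/(-106) = -276/S - 32*(-1/106) = -276/S + 16/53 = 16/53 - 276/S)
-63232 + P(-199, -77) = -63232 + (16/53 - 276/(-199)) = -63232 + (16/53 - 276*(-1/199)) = -63232 + (16/53 + 276/199) = -63232 + 17812/10547 = -666890092/10547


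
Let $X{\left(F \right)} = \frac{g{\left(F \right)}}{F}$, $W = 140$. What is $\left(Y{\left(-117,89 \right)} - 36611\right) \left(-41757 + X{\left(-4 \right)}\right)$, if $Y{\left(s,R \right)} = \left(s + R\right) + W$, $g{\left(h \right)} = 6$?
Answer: $\frac{3048286983}{2} \approx 1.5241 \cdot 10^{9}$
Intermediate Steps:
$X{\left(F \right)} = \frac{6}{F}$
$Y{\left(s,R \right)} = 140 + R + s$ ($Y{\left(s,R \right)} = \left(s + R\right) + 140 = \left(R + s\right) + 140 = 140 + R + s$)
$\left(Y{\left(-117,89 \right)} - 36611\right) \left(-41757 + X{\left(-4 \right)}\right) = \left(\left(140 + 89 - 117\right) - 36611\right) \left(-41757 + \frac{6}{-4}\right) = \left(112 - 36611\right) \left(-41757 + 6 \left(- \frac{1}{4}\right)\right) = - 36499 \left(-41757 - \frac{3}{2}\right) = \left(-36499\right) \left(- \frac{83517}{2}\right) = \frac{3048286983}{2}$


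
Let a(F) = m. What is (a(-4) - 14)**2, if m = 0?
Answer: 196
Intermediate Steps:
a(F) = 0
(a(-4) - 14)**2 = (0 - 14)**2 = (-14)**2 = 196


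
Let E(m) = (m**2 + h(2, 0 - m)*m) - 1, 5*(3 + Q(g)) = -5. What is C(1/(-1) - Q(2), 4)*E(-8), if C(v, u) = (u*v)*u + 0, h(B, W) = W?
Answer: -48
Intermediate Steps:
Q(g) = -4 (Q(g) = -3 + (1/5)*(-5) = -3 - 1 = -4)
C(v, u) = v*u**2 (C(v, u) = v*u**2 + 0 = v*u**2)
E(m) = -1 (E(m) = (m**2 + (0 - m)*m) - 1 = (m**2 + (-m)*m) - 1 = (m**2 - m**2) - 1 = 0 - 1 = -1)
C(1/(-1) - Q(2), 4)*E(-8) = ((1/(-1) - 1*(-4))*4**2)*(-1) = ((-1 + 4)*16)*(-1) = (3*16)*(-1) = 48*(-1) = -48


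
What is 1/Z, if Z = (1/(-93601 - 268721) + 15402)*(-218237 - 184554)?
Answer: -362322/2247768506489413 ≈ -1.6119e-10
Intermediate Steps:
Z = -2247768506489413/362322 (Z = (1/(-362322) + 15402)*(-402791) = (-1/362322 + 15402)*(-402791) = (5580483443/362322)*(-402791) = -2247768506489413/362322 ≈ -6.2038e+9)
1/Z = 1/(-2247768506489413/362322) = -362322/2247768506489413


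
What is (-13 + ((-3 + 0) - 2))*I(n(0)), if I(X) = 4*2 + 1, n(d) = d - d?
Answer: -162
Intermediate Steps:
n(d) = 0
I(X) = 9 (I(X) = 8 + 1 = 9)
(-13 + ((-3 + 0) - 2))*I(n(0)) = (-13 + ((-3 + 0) - 2))*9 = (-13 + (-3 - 2))*9 = (-13 - 5)*9 = -18*9 = -162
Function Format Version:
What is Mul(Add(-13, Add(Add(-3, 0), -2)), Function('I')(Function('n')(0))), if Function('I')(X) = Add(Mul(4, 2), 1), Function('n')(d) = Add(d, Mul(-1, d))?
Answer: -162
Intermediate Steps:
Function('n')(d) = 0
Function('I')(X) = 9 (Function('I')(X) = Add(8, 1) = 9)
Mul(Add(-13, Add(Add(-3, 0), -2)), Function('I')(Function('n')(0))) = Mul(Add(-13, Add(Add(-3, 0), -2)), 9) = Mul(Add(-13, Add(-3, -2)), 9) = Mul(Add(-13, -5), 9) = Mul(-18, 9) = -162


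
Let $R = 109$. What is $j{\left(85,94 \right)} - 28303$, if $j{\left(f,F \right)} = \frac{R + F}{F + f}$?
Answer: $- \frac{5066034}{179} \approx -28302.0$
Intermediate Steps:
$j{\left(f,F \right)} = \frac{109 + F}{F + f}$
$j{\left(85,94 \right)} - 28303 = \frac{109 + 94}{94 + 85} - 28303 = \frac{1}{179} \cdot 203 - 28303 = \frac{203}{179} - 28303 = - \frac{5066034}{179}$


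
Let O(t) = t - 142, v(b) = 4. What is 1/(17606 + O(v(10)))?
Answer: 1/17468 ≈ 5.7248e-5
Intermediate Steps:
O(t) = -142 + t
1/(17606 + O(v(10))) = 1/(17606 + (-142 + 4)) = 1/(17606 - 138) = 1/17468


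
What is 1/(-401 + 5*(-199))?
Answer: -1/1396 ≈ -0.00071633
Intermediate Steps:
1/(-401 + 5*(-199)) = 1/(-401 - 995) = 1/(-1396) = -1/1396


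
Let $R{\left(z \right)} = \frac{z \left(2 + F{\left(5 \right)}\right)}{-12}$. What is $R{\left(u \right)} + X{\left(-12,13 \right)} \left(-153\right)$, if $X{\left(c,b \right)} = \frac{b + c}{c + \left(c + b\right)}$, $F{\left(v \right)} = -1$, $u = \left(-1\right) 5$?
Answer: $\frac{1891}{132} \approx 14.326$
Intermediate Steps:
$u = -5$
$X{\left(c,b \right)} = \frac{b + c}{b + 2 c}$ ($X{\left(c,b \right)} = \frac{b + c}{c + \left(b + c\right)} = \frac{b + c}{b + 2 c}$)
$R{\left(z \right)} = - \frac{z}{12}$ ($R{\left(z \right)} = \frac{z \left(2 - 1\right)}{-12} = z 1 \left(- \frac{1}{12}\right) = z \left(- \frac{1}{12}\right) = - \frac{z}{12}$)
$R{\left(u \right)} + X{\left(-12,13 \right)} \left(-153\right) = \left(- \frac{1}{12}\right) \left(-5\right) + \frac{13 - 12}{13 + 2 \left(-12\right)} \left(-153\right) = \frac{5}{12} + \frac{1}{13 - 24} \cdot 1 \left(-153\right) = \frac{5}{12} + \frac{1}{-11} \cdot 1 \left(-153\right) = \frac{5}{12} + \left(- \frac{1}{11}\right) 1 \left(-153\right) = \frac{5}{12} - - \frac{153}{11} = \frac{5}{12} + \frac{153}{11} = \frac{1891}{132}$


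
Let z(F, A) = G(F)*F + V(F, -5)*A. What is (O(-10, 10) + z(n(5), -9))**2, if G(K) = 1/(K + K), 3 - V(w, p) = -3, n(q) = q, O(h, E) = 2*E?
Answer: 4489/4 ≈ 1122.3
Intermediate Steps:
V(w, p) = 6 (V(w, p) = 3 - 1*(-3) = 3 + 3 = 6)
G(K) = 1/(2*K)
z(F, A) = 1/2 + 6*A (z(F, A) = (1/(2*F))*F + 6*A = 1/2 + 6*A)
(O(-10, 10) + z(n(5), -9))**2 = (2*10 + (1/2 + 6*(-9)))**2 = (20 + (1/2 - 54))**2 = (20 - 107/2)**2 = (-67/2)**2 = 4489/4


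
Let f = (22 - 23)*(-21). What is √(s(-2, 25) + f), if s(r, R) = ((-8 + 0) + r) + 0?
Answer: √11 ≈ 3.3166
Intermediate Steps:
s(r, R) = -8 + r (s(r, R) = (-8 + r) + 0 = -8 + r)
f = 21 (f = -1*(-21) = 21)
√(s(-2, 25) + f) = √((-8 - 2) + 21) = √(-10 + 21) = √11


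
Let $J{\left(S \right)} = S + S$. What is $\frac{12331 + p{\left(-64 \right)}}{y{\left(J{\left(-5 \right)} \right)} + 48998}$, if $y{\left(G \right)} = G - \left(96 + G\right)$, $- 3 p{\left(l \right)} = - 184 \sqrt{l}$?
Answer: $\frac{12331}{48902} + \frac{736 i}{73353} \approx 0.25216 + 0.010034 i$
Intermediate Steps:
$J{\left(S \right)} = 2 S$
$p{\left(l \right)} = \frac{184 \sqrt{l}}{3}$ ($p{\left(l \right)} = - \frac{\left(-184\right) \sqrt{l}}{3} = \frac{184 \sqrt{l}}{3}$)
$y{\left(G \right)} = -96$
$\frac{12331 + p{\left(-64 \right)}}{y{\left(J{\left(-5 \right)} \right)} + 48998} = \frac{12331 + \frac{184 \sqrt{-64}}{3}}{-96 + 48998} = \frac{12331 + \frac{184 \cdot 8 i}{3}}{48902} = \left(12331 + \frac{1472 i}{3}\right) \frac{1}{48902} = \frac{12331}{48902} + \frac{736 i}{73353}$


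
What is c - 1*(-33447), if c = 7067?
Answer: 40514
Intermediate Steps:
c - 1*(-33447) = 7067 - 1*(-33447) = 7067 + 33447 = 40514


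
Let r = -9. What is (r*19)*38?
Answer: -6498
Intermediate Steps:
(r*19)*38 = -9*19*38 = -171*38 = -6498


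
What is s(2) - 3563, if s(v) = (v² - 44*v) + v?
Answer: -3645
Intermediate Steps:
s(v) = v² - 43*v
s(2) - 3563 = 2*(-43 + 2) - 3563 = 2*(-41) - 3563 = -82 - 3563 = -3645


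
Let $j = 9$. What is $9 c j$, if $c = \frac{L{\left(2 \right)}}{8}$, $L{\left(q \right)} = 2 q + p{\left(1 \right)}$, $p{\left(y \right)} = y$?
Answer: $\frac{405}{8} \approx 50.625$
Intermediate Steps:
$L{\left(q \right)} = 1 + 2 q$ ($L{\left(q \right)} = 2 q + 1 = 1 + 2 q$)
$c = \frac{5}{8}$ ($c = \frac{1 + 2 \cdot 2}{8} = \left(1 + 4\right) \frac{1}{8} = 5 \cdot \frac{1}{8} = \frac{5}{8} \approx 0.625$)
$9 c j = 9 \cdot \frac{5}{8} \cdot 9 = \frac{45}{8} \cdot 9 = \frac{405}{8}$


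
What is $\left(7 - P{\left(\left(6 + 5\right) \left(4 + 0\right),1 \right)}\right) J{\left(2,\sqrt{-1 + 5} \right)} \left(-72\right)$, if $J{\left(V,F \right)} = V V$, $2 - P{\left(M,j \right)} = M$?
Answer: $-14112$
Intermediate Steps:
$P{\left(M,j \right)} = 2 - M$
$J{\left(V,F \right)} = V^{2}$
$\left(7 - P{\left(\left(6 + 5\right) \left(4 + 0\right),1 \right)}\right) J{\left(2,\sqrt{-1 + 5} \right)} \left(-72\right) = \left(7 - \left(2 - \left(6 + 5\right) \left(4 + 0\right)\right)\right) 2^{2} \left(-72\right) = \left(7 - \left(2 - 11 \cdot 4\right)\right) 4 \left(-72\right) = \left(7 - \left(2 - 44\right)\right) 4 \left(-72\right) = \left(7 - -42\right) 4 \left(-72\right) = \left(7 + 42\right) 4 \left(-72\right) = 49 \cdot 4 \left(-72\right) = 196 \left(-72\right) = -14112$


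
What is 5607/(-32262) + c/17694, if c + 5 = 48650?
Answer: 13612729/5285591 ≈ 2.5754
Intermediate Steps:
c = 48645 (c = -5 + 48650 = 48645)
5607/(-32262) + c/17694 = 5607/(-32262) + 48645/17694 = 5607*(-1/32262) + 48645*(1/17694) = -1869/10754 + 5405/1966 = 13612729/5285591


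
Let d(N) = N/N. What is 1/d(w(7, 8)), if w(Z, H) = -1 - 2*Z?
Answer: 1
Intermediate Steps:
d(N) = 1
1/d(w(7, 8)) = 1/1 = 1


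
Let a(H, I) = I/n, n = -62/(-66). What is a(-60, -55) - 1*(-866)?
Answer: 25031/31 ≈ 807.45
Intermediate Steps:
n = 31/33 (n = -62*(-1/66) = 31/33 ≈ 0.93939)
a(H, I) = 33*I/31 (a(H, I) = I/(31/33) = I*(33/31) = 33*I/31)
a(-60, -55) - 1*(-866) = (33/31)*(-55) - 1*(-866) = -1815/31 + 866 = 25031/31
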